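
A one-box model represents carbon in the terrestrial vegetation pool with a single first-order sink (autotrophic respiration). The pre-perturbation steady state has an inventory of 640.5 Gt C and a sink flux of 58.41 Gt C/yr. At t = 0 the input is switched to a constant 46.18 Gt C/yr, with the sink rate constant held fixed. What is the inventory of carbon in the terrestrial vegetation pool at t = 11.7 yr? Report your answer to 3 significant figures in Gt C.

553 Gt C

τ = M₀/F₀ = 640.5/58.41 = 10.97 yr; rate constant k = 1/τ.
New steady state M_∞ = F₁/k = F₁·τ = 46.18 × 10.97 = 506.39 Gt C.
M(t) = M_∞ + (M₀ − M_∞)·e^(−t/τ); t/τ = 11.7/10.97 = 1.067, so e^(−t/τ) = 0.3440.
M(t) = 506.39 + 134.1 × 0.3440 = 552.53 Gt C.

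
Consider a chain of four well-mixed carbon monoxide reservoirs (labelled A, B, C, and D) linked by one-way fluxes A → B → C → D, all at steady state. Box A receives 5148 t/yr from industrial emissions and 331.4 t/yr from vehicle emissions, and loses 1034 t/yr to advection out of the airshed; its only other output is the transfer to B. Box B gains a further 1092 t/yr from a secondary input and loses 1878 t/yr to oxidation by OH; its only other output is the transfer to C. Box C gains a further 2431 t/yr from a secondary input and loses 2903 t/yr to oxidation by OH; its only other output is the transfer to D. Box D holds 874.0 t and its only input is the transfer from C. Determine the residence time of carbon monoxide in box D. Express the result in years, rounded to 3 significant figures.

Box A: F(A→B) = (5148 + 331.4) − 1034 = 4445.4 t/yr.
Box B: F(B→C) = (4445.4 + 1092) − 1878 = 3659.4 t/yr.
Box C: F(C→D) = (3659.4 + 2431) − 2903 = 3187.4 t/yr.
Box D throughput = its input = 3187.4 t/yr; τ = 874.0 / 3187.4 = 0.2742 yr.

0.274 yr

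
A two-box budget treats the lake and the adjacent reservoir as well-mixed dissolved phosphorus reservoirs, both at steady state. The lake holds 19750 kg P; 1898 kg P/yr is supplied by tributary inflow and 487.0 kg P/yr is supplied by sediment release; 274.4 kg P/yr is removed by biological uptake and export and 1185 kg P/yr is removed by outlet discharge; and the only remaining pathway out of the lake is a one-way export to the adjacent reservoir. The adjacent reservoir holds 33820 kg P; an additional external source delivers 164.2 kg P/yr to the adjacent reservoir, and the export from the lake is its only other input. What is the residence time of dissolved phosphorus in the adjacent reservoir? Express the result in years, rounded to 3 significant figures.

31.0 yr

Balance the lake: ΣF_in = 1898 + 487.0 = 2385.0 kg P/yr.
Export to the adjacent reservoir = ΣF_in − (274.4 + 1185) = 925.60 kg P/yr.
Total input to the adjacent reservoir = 925.60 + 164.2 = 1089.8 kg P/yr; at steady state this equals its total output.
τ = M / F = 33820 / 1089.8 = 31.03 yr.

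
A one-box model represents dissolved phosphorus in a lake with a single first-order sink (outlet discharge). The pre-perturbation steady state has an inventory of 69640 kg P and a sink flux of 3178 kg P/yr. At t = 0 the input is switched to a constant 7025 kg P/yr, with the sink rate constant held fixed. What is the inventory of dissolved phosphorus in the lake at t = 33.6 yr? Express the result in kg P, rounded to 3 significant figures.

τ = M₀/F₀ = 69640/3178 = 21.91 yr; rate constant k = 1/τ.
New steady state M_∞ = F₁/k = F₁·τ = 7025 × 21.91 = 153940 kg P.
M(t) = M_∞ + (M₀ − M_∞)·e^(−t/τ); t/τ = 33.6/21.91 = 1.533, so e^(−t/τ) = 0.2158.
M(t) = 153940 − 84300 × 0.2158 = 135750 kg P.

136000 kg P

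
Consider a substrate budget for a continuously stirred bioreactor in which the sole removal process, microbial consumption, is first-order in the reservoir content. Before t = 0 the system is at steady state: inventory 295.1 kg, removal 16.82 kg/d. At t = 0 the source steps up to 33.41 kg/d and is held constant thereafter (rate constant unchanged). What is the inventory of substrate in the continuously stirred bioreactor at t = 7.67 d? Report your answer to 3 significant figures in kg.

398 kg

The sink rate constant is k = F₀/M₀ = 16.82/295.1 = 0.05700 d⁻¹.
Solving dM/dt = F₁ − kM with M(0) = M₀ gives M(t) = F₁/k + (M₀ − F₁/k)·e^(−kt).
F₁/k = 33.41/0.05700 = 586.16 kg; kt = 0.05700 × 7.67 = 0.4372, e^(−kt) = 0.6459.
M(7.67) = 586.16 + (295.1 − 586.16) × 0.6459 = 586.16 − 188.0 = 398.18 kg.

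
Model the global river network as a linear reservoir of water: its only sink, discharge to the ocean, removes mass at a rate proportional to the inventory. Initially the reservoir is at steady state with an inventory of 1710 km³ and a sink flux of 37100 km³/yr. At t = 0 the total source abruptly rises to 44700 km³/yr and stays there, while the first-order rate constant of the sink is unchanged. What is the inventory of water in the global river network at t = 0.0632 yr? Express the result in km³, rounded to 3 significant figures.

1970 km³

The sink rate constant is k = F₀/M₀ = 37100/1710 = 21.70 yr⁻¹.
Solving dM/dt = F₁ − kM with M(0) = M₀ gives M(t) = F₁/k + (M₀ − F₁/k)·e^(−kt).
F₁/k = 44700/21.70 = 2060.3 km³; kt = 21.70 × 0.0632 = 1.371, e^(−kt) = 0.2538.
M(0.0632) = 2060.3 + (1710 − 2060.3) × 0.2538 = 2060.3 − 88.91 = 1971.4 km³.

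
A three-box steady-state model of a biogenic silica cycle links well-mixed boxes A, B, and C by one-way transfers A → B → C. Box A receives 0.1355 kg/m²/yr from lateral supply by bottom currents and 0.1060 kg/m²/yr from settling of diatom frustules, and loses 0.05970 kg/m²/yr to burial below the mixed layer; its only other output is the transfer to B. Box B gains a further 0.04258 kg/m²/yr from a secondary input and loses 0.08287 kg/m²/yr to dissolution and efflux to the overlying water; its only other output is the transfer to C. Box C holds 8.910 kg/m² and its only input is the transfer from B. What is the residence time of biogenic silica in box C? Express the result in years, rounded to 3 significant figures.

Box A: F(A→B) = (0.1355 + 0.1060) − 0.05970 = 0.18180 kg/m²/yr.
Box B: F(B→C) = (0.18180 + 0.04258) − 0.08287 = 0.14151 kg/m²/yr.
Box C throughput = its input = 0.14151 kg/m²/yr; τ = 8.910 / 0.14151 = 62.96 yr.

63.0 yr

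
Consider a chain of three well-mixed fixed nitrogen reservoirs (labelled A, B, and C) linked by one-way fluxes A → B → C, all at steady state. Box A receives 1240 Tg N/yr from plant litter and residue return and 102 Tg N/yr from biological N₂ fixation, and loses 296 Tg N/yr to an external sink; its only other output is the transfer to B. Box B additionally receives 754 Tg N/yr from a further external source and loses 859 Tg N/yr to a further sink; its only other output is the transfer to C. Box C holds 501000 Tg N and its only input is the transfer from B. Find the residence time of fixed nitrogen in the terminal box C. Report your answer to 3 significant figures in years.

Box A: F(A→B) = (1240 + 102) − 296 = 1046.0 Tg N/yr.
Box B: F(B→C) = (1046.0 + 754) − 859 = 941.00 Tg N/yr.
Box C throughput = its input = 941.00 Tg N/yr; τ = 501000 / 941.00 = 532.4 yr.

532 yr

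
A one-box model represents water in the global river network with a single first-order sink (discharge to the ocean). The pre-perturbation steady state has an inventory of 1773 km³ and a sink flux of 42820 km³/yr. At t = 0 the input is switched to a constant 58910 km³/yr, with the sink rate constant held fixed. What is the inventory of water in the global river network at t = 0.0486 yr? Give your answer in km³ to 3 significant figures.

2230 km³

The sink rate constant is k = F₀/M₀ = 42820/1773 = 24.15 yr⁻¹.
Solving dM/dt = F₁ − kM with M(0) = M₀ gives M(t) = F₁/k + (M₀ − F₁/k)·e^(−kt).
F₁/k = 58910/24.15 = 2439.2 km³; kt = 24.15 × 0.0486 = 1.174, e^(−kt) = 0.3092.
M(0.0486) = 2439.2 + (1773 − 2439.2) × 0.3092 = 2439.2 − 206.0 = 2233.2 km³.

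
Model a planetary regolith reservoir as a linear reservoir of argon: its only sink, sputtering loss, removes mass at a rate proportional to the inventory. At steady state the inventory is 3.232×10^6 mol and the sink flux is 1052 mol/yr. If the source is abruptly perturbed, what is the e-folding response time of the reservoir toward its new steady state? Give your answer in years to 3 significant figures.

For a linear reservoir the response time equals the residence time τ = M/F.
τ = 3.232×10^6 / 1052 = 3072 yr.

3070 yr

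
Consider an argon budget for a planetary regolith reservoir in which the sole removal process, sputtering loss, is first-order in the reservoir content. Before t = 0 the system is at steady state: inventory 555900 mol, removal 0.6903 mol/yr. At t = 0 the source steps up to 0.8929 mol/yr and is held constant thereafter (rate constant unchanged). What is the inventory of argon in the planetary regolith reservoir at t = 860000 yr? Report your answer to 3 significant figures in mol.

The sink rate constant is k = F₀/M₀ = 0.6903/555900 = 1.242×10^-6 yr⁻¹.
Solving dM/dt = F₁ − kM with M(0) = M₀ gives M(t) = F₁/k + (M₀ − F₁/k)·e^(−kt).
F₁/k = 0.8929/1.242×10^-6 = 719050 mol; kt = 1.242×10^-6 × 860000 = 1.068, e^(−kt) = 0.3437.
M(860000) = 719050 + (555900 − 719050) × 0.3437 = 719050 − 56080 = 662970 mol.

663000 mol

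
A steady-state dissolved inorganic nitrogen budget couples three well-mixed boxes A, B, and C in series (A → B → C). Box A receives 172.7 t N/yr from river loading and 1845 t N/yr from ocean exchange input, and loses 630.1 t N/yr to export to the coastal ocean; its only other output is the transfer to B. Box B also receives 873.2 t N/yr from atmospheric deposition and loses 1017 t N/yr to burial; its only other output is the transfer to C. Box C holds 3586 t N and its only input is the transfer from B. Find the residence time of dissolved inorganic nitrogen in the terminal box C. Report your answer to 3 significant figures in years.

2.88 yr

Box A: F(A→B) = (172.7 + 1845) − 630.1 = 1387.6 t N/yr.
Box B: F(B→C) = (1387.6 + 873.2) − 1017 = 1243.8 t N/yr.
Box C throughput = its input = 1243.8 t N/yr; τ = 3586 / 1243.8 = 2.883 yr.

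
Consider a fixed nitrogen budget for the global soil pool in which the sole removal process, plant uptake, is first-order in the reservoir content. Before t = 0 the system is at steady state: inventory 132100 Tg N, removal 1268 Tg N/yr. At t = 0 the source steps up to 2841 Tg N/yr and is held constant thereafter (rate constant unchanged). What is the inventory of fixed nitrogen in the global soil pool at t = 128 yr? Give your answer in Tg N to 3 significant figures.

τ = M₀/F₀ = 132100/1268 = 104.2 yr; rate constant k = 1/τ.
New steady state M_∞ = F₁/k = F₁·τ = 2841 × 104.2 = 295970 Tg N.
M(t) = M_∞ + (M₀ − M_∞)·e^(−t/τ); t/τ = 128/104.2 = 1.229, so e^(−t/τ) = 0.2927.
M(t) = 295970 − 163900 × 0.2927 = 248010 Tg N.

248000 Tg N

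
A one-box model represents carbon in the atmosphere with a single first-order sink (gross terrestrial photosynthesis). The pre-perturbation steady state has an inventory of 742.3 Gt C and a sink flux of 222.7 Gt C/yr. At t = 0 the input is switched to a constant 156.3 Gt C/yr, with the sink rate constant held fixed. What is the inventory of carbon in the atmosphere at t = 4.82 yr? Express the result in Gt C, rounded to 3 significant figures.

The sink rate constant is k = F₀/M₀ = 222.7/742.3 = 0.3000 yr⁻¹.
Solving dM/dt = F₁ − kM with M(0) = M₀ gives M(t) = F₁/k + (M₀ − F₁/k)·e^(−kt).
F₁/k = 156.3/0.3000 = 520.98 Gt C; kt = 0.3000 × 4.82 = 1.446, e^(−kt) = 0.2355.
M(4.82) = 520.98 + (742.3 − 520.98) × 0.2355 = 520.98 + 52.12 = 573.10 Gt C.

573 Gt C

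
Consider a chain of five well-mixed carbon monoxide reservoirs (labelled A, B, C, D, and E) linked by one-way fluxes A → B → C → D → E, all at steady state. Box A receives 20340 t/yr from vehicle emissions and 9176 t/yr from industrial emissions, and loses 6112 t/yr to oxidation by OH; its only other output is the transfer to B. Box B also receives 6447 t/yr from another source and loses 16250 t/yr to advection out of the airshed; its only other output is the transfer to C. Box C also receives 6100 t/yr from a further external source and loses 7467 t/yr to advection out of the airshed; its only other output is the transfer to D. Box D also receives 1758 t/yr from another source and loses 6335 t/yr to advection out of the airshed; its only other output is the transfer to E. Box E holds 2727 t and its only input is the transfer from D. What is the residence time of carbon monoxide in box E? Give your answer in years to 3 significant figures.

0.356 yr

Box A: F(A→B) = (20340 + 9176) − 6112 = 23404 t/yr.
Box B: F(B→C) = (23404 + 6447) − 16250 = 13601 t/yr.
Box C: F(C→D) = (13601 + 6100) − 7467 = 12234 t/yr.
Box D: F(D→E) = (12234 + 1758) − 6335 = 7657.0 t/yr.
Box E throughput = its input = 7657.0 t/yr; τ = 2727 / 7657.0 = 0.3561 yr.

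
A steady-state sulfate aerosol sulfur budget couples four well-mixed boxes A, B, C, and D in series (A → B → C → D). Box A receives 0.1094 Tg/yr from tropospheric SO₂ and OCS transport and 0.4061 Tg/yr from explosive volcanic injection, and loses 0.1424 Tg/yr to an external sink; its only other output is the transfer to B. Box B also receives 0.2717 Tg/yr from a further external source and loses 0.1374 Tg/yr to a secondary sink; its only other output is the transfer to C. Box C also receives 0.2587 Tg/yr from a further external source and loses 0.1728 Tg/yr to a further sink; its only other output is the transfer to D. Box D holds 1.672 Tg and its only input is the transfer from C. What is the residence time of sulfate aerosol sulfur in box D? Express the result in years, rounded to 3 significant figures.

2.82 yr

Box A: F(A→B) = (0.1094 + 0.4061) − 0.1424 = 0.37310 Tg/yr.
Box B: F(B→C) = (0.37310 + 0.2717) − 0.1374 = 0.50740 Tg/yr.
Box C: F(C→D) = (0.50740 + 0.2587) − 0.1728 = 0.59330 Tg/yr.
Box D throughput = its input = 0.59330 Tg/yr; τ = 1.672 / 0.59330 = 2.818 yr.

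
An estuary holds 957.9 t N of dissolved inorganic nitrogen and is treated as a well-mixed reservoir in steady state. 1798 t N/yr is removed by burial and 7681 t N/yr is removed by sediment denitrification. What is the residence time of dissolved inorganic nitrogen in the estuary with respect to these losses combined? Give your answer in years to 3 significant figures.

Total removal = 1798 + 7681 = 9479.0 t N/yr.
τ = M / ΣF_out = 957.9 / 9479.0 = 0.1011 yr.

0.101 yr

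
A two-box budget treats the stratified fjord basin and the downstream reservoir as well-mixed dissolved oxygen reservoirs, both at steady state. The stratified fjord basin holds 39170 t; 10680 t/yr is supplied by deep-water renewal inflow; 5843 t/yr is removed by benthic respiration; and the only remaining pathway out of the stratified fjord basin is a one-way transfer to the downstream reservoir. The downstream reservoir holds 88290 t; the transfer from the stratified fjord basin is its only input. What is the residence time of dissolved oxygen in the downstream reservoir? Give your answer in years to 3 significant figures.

Balance the stratified fjord basin: ΣF_in = 10680 t/yr.
Transfer to the downstream reservoir = ΣF_in − (5843) = 4837.0 t/yr.
At steady state the output of the downstream reservoir equals its input, 4837.0 t/yr.
τ = M / F = 88290 / 4837.0 = 18.25 yr.

18.3 yr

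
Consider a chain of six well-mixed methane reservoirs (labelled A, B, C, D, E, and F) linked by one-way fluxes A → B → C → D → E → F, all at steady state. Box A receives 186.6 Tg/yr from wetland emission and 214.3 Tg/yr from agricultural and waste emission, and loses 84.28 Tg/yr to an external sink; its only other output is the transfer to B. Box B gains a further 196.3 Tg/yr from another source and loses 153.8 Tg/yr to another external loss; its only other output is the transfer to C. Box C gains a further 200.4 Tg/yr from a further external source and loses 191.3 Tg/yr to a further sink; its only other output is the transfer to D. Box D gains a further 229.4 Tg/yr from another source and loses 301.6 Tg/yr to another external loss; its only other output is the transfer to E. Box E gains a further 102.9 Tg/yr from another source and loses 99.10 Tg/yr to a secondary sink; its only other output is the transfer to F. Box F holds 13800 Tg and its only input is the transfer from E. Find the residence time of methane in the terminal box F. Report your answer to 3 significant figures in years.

46.0 yr

Box A: F(A→B) = (186.6 + 214.3) − 84.28 = 316.62 Tg/yr.
Box B: F(B→C) = (316.62 + 196.3) − 153.8 = 359.12 Tg/yr.
Box C: F(C→D) = (359.12 + 200.4) − 191.3 = 368.22 Tg/yr.
Box D: F(D→E) = (368.22 + 229.4) − 301.6 = 296.02 Tg/yr.
Box E: F(E→F) = (296.02 + 102.9) − 99.10 = 299.82 Tg/yr.
Box F throughput = its input = 299.82 Tg/yr; τ = 13800 / 299.82 = 46.03 yr.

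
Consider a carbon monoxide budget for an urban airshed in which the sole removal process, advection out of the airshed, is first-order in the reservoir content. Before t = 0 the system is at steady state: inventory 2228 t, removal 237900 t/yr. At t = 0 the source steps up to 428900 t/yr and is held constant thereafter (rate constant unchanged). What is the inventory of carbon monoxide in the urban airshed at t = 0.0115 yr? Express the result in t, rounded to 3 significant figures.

3490 t

τ = M₀/F₀ = 2228/237900 = 0.009365 yr; rate constant k = 1/τ.
New steady state M_∞ = F₁/k = F₁·τ = 428900 × 0.009365 = 4016.8 t.
M(t) = M_∞ + (M₀ − M_∞)·e^(−t/τ); t/τ = 0.0115/0.009365 = 1.228, so e^(−t/τ) = 0.2929.
M(t) = 4016.8 − 1789 × 0.2929 = 3492.8 t.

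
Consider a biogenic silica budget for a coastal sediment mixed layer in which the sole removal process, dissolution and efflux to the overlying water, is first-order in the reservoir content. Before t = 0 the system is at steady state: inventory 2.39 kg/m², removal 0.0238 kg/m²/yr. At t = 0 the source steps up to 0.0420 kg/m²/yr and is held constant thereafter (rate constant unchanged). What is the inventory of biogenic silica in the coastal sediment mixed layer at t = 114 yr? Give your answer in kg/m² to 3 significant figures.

3.63 kg/m²

τ = M₀/F₀ = 2.39/0.0238 = 100.4 yr; rate constant k = 1/τ.
New steady state M_∞ = F₁/k = F₁·τ = 0.0420 × 100.4 = 4.2176 kg/m².
M(t) = M_∞ + (M₀ − M_∞)·e^(−t/τ); t/τ = 114/100.4 = 1.135, so e^(−t/τ) = 0.3213.
M(t) = 4.2176 − 1.828 × 0.3213 = 3.6303 kg/m².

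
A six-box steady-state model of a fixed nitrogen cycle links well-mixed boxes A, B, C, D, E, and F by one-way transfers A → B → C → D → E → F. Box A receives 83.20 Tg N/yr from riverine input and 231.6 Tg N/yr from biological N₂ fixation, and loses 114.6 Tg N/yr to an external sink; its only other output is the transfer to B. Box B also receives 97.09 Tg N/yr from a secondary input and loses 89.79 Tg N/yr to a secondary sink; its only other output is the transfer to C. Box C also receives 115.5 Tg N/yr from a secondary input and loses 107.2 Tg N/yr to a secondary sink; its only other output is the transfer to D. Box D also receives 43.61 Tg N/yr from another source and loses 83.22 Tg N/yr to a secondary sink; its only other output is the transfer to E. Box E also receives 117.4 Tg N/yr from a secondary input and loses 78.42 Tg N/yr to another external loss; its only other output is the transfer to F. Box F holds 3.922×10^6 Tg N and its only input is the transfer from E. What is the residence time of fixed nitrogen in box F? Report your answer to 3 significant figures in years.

Box A: F(A→B) = (83.20 + 231.6) − 114.6 = 200.20 Tg N/yr.
Box B: F(B→C) = (200.20 + 97.09) − 89.79 = 207.50 Tg N/yr.
Box C: F(C→D) = (207.50 + 115.5) − 107.2 = 215.80 Tg N/yr.
Box D: F(D→E) = (215.80 + 43.61) − 83.22 = 176.19 Tg N/yr.
Box E: F(E→F) = (176.19 + 117.4) − 78.42 = 215.17 Tg N/yr.
Box F throughput = its input = 215.17 Tg N/yr; τ = 3.922×10^6 / 215.17 = 18230 yr.

18200 yr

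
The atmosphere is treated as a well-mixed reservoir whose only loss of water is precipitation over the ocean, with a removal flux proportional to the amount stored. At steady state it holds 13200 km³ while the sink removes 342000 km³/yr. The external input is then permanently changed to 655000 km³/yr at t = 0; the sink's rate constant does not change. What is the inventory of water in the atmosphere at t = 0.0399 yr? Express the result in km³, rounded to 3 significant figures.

21000 km³

Residence time τ = M₀/F₀ = 0.03860 yr. The eventual steady state is M_∞ = M₀·(F₁/F₀) = 13200 × 655000/342000 = 25281 km³.
The anomaly ΔM(t) = M(t) − M_∞ decays as ΔM₀·e^(−t/τ) with ΔM₀ = 13200 − 25281 = −12080 km³.
At t = 0.0399 yr, e^(−t/τ) = e^(−1.034) = 0.3557, so ΔM = −4297 km³ and M = 25281 − 4297 = 20984 km³.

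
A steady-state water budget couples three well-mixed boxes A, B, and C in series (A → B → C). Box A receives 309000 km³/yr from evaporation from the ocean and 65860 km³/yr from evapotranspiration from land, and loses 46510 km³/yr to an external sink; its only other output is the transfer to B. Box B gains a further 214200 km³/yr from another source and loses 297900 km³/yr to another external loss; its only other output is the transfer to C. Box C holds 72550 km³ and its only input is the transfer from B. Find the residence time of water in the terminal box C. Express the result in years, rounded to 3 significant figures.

Box A: F(A→B) = (309000 + 65860) − 46510 = 328350 km³/yr.
Box B: F(B→C) = (328350 + 214200) − 297900 = 244650 km³/yr.
Box C throughput = its input = 244650 km³/yr; τ = 72550 / 244650 = 0.2965 yr.

0.297 yr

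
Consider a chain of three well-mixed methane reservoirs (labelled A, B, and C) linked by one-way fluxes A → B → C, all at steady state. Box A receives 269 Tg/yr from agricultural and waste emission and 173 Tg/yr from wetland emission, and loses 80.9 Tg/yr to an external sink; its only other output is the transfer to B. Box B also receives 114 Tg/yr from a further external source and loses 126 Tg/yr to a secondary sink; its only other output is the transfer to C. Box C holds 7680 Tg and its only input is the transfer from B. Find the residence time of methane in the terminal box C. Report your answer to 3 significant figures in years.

22.0 yr

Box A: F(A→B) = (269 + 173) − 80.9 = 361.10 Tg/yr.
Box B: F(B→C) = (361.10 + 114) − 126 = 349.10 Tg/yr.
Box C throughput = its input = 349.10 Tg/yr; τ = 7680 / 349.10 = 22.00 yr.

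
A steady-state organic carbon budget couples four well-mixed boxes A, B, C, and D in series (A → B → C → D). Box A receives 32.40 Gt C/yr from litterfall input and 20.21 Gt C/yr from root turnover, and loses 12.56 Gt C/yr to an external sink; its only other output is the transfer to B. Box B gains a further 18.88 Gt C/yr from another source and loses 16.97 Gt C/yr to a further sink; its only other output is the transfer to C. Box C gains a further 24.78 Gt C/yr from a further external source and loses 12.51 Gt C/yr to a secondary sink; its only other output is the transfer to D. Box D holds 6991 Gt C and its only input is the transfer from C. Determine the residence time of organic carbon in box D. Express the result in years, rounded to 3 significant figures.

129 yr

Box A: F(A→B) = (32.40 + 20.21) − 12.56 = 40.050 Gt C/yr.
Box B: F(B→C) = (40.050 + 18.88) − 16.97 = 41.960 Gt C/yr.
Box C: F(C→D) = (41.960 + 24.78) − 12.51 = 54.230 Gt C/yr.
Box D throughput = its input = 54.230 Gt C/yr; τ = 6991 / 54.230 = 128.9 yr.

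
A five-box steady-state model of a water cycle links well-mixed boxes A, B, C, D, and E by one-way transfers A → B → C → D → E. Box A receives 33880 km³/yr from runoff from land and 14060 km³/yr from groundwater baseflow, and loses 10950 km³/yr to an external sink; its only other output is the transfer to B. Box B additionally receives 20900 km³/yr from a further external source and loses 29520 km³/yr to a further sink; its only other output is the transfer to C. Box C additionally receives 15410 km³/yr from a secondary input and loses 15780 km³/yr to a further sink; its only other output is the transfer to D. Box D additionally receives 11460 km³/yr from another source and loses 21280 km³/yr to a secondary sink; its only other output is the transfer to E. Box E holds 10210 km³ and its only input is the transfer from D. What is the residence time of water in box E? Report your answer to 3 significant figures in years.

Box A: F(A→B) = (33880 + 14060) − 10950 = 36990 km³/yr.
Box B: F(B→C) = (36990 + 20900) − 29520 = 28370 km³/yr.
Box C: F(C→D) = (28370 + 15410) − 15780 = 28000 km³/yr.
Box D: F(D→E) = (28000 + 11460) − 21280 = 18180 km³/yr.
Box E throughput = its input = 18180 km³/yr; τ = 10210 / 18180 = 0.5616 yr.

0.562 yr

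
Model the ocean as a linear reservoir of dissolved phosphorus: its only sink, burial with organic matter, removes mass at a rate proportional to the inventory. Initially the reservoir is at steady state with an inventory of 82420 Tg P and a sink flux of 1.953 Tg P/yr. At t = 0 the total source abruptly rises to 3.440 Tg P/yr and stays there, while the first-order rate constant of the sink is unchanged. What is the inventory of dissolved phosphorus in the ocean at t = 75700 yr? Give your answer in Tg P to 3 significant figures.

135000 Tg P

τ = M₀/F₀ = 82420/1.953 = 42200 yr; rate constant k = 1/τ.
New steady state M_∞ = F₁/k = F₁·τ = 3.440 × 42200 = 145170 Tg P.
M(t) = M_∞ + (M₀ − M_∞)·e^(−t/τ); t/τ = 75700/42200 = 1.794, so e^(−t/τ) = 0.1663.
M(t) = 145170 − 62750 × 0.1663 = 134740 Tg P.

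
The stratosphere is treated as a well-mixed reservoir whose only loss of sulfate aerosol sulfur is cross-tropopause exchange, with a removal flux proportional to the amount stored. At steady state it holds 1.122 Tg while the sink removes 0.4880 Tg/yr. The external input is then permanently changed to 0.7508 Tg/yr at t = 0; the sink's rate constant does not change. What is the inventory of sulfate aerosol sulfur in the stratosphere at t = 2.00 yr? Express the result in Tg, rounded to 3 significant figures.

1.47 Tg

The sink rate constant is k = F₀/M₀ = 0.4880/1.122 = 0.4349 yr⁻¹.
Solving dM/dt = F₁ − kM with M(0) = M₀ gives M(t) = F₁/k + (M₀ − F₁/k)·e^(−kt).
F₁/k = 0.7508/0.4349 = 1.7262 Tg; kt = 0.4349 × 2.00 = 0.8699, e^(−kt) = 0.4190.
M(2.00) = 1.7262 + (1.122 − 1.7262) × 0.4190 = 1.7262 − 0.2532 = 1.4731 Tg.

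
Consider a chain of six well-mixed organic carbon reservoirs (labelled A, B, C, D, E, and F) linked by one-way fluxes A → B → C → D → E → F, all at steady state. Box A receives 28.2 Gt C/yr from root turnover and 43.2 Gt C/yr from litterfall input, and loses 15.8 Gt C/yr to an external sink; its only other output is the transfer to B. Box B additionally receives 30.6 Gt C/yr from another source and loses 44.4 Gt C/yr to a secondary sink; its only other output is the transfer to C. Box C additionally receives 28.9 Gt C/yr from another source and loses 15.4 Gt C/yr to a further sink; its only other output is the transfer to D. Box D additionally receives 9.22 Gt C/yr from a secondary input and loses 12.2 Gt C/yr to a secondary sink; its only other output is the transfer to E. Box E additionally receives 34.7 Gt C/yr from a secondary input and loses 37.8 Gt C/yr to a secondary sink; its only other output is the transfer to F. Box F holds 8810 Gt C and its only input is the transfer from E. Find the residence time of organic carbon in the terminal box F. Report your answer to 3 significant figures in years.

179 yr

Box A: F(A→B) = (28.2 + 43.2) − 15.8 = 55.600 Gt C/yr.
Box B: F(B→C) = (55.600 + 30.6) − 44.4 = 41.800 Gt C/yr.
Box C: F(C→D) = (41.800 + 28.9) − 15.4 = 55.300 Gt C/yr.
Box D: F(D→E) = (55.300 + 9.22) − 12.2 = 52.320 Gt C/yr.
Box E: F(E→F) = (52.320 + 34.7) − 37.8 = 49.220 Gt C/yr.
Box F throughput = its input = 49.220 Gt C/yr; τ = 8810 / 49.220 = 179.0 yr.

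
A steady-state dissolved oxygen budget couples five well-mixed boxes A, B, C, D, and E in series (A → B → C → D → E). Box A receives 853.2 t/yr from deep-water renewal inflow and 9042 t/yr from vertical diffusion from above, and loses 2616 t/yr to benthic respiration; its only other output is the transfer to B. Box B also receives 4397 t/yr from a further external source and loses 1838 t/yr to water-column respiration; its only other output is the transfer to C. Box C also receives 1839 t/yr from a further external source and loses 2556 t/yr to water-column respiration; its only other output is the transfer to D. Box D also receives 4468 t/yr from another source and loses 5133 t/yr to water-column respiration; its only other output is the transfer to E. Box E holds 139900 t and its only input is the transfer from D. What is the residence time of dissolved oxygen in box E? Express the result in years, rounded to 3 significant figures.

16.5 yr

Box A: F(A→B) = (853.2 + 9042) − 2616 = 7279.2 t/yr.
Box B: F(B→C) = (7279.2 + 4397) − 1838 = 9838.2 t/yr.
Box C: F(C→D) = (9838.2 + 1839) − 2556 = 9121.2 t/yr.
Box D: F(D→E) = (9121.2 + 4468) − 5133 = 8456.2 t/yr.
Box E throughput = its input = 8456.2 t/yr; τ = 139900 / 8456.2 = 16.54 yr.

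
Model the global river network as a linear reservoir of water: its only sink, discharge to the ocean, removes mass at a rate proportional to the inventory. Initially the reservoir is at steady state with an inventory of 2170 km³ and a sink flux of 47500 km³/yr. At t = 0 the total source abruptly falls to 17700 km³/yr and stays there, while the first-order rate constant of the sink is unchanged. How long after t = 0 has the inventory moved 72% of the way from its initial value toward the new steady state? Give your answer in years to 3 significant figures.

0.0582 yr

τ = M₀/F₀ = 2170/47500 = 0.04568 yr.
The remaining gap fraction is e^(−t/τ); 72% covered ⇒ e^(−t/τ) = 0.280.
t = −τ ln(0.280) = 0.04568 × 1.273 = 0.05815 yr.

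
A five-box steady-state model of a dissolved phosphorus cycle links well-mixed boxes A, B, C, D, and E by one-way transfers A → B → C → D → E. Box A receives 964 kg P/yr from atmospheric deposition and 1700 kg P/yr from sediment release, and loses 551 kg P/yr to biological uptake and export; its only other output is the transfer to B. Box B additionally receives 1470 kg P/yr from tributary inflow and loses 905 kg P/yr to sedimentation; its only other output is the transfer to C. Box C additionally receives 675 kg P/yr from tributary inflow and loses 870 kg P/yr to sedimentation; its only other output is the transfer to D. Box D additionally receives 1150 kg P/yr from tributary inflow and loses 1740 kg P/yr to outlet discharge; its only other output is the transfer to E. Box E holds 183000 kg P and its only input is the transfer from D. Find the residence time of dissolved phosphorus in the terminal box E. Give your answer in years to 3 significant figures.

Box A: F(A→B) = (964 + 1700) − 551 = 2113.0 kg P/yr.
Box B: F(B→C) = (2113.0 + 1470) − 905 = 2678.0 kg P/yr.
Box C: F(C→D) = (2678.0 + 675) − 870 = 2483.0 kg P/yr.
Box D: F(D→E) = (2483.0 + 1150) − 1740 = 1893.0 kg P/yr.
Box E throughput = its input = 1893.0 kg P/yr; τ = 183000 / 1893.0 = 96.67 yr.

96.7 yr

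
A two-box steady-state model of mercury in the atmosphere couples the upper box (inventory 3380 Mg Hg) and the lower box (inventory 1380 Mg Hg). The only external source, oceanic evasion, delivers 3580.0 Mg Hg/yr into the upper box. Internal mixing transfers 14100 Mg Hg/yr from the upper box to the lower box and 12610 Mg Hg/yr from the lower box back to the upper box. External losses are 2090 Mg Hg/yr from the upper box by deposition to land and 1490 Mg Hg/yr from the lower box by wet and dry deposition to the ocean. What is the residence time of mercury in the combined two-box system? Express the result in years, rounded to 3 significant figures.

1.33 yr

For the system as a whole, the A↔B exchange is internal and contributes nothing to the throughput; only the external sinks remove mass.
M_total = 3380 + 1380 = 4760.0 Mg Hg.
ΣF_external_out = 2090 + 1490 = 3580.0 Mg Hg/yr.
τ = M_total / ΣF_ext = 4760.0 / 3580.0 = 1.330 yr.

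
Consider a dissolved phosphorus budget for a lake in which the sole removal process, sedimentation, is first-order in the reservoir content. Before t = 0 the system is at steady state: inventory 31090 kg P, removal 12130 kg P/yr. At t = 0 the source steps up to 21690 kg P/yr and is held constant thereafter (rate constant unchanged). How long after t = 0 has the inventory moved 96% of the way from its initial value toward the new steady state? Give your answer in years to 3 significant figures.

τ = M₀/F₀ = 31090/12130 = 2.563 yr.
The remaining gap fraction is e^(−t/τ); 96% covered ⇒ e^(−t/τ) = 0.0400.
t = −τ ln(0.0400) = 2.563 × 3.219 = 8.250 yr.

8.25 yr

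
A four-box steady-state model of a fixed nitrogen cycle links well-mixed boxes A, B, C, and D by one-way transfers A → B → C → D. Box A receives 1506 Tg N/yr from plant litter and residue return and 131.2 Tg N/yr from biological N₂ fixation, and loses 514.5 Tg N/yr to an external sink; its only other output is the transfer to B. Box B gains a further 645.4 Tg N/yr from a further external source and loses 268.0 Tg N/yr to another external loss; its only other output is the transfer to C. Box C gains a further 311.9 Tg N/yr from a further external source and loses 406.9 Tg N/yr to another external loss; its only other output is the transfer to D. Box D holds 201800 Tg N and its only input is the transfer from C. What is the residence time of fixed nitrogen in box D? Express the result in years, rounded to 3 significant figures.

Box A: F(A→B) = (1506 + 131.2) − 514.5 = 1122.7 Tg N/yr.
Box B: F(B→C) = (1122.7 + 645.4) − 268.0 = 1500.1 Tg N/yr.
Box C: F(C→D) = (1500.1 + 311.9) − 406.9 = 1405.1 Tg N/yr.
Box D throughput = its input = 1405.1 Tg N/yr; τ = 201800 / 1405.1 = 143.6 yr.

144 yr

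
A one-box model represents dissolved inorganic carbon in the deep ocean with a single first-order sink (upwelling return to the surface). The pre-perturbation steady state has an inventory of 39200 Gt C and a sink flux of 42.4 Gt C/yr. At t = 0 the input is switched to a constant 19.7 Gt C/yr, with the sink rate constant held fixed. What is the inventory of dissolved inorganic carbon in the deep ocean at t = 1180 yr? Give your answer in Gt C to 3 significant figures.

τ = M₀/F₀ = 39200/42.4 = 924.5 yr; rate constant k = 1/τ.
New steady state M_∞ = F₁/k = F₁·τ = 19.7 × 924.5 = 18213 Gt C.
M(t) = M_∞ + (M₀ − M_∞)·e^(−t/τ); t/τ = 1180/924.5 = 1.276, so e^(−t/τ) = 0.2791.
M(t) = 18213 + 20990 × 0.2791 = 24070 Gt C.

24100 Gt C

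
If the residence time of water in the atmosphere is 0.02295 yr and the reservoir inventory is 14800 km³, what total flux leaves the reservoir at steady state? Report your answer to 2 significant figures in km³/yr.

640000 km³/yr

F = M / τ = 14800 / 0.02295 = 644900 km³/yr.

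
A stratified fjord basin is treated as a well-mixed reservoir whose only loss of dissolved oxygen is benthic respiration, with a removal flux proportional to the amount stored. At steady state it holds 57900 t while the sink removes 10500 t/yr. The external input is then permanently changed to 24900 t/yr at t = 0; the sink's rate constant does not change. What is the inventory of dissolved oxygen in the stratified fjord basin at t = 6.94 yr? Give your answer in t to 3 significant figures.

Residence time τ = M₀/F₀ = 5.514 yr. The eventual steady state is M_∞ = M₀·(F₁/F₀) = 57900 × 24900/10500 = 137310 t.
The anomaly ΔM(t) = M(t) − M_∞ decays as ΔM₀·e^(−t/τ) with ΔM₀ = 57900 − 137310 = −79410 t.
At t = 6.94 yr, e^(−t/τ) = e^(−1.259) = 0.2841, so ΔM = −22560 t and M = 137310 − 22560 = 114750 t.

115000 t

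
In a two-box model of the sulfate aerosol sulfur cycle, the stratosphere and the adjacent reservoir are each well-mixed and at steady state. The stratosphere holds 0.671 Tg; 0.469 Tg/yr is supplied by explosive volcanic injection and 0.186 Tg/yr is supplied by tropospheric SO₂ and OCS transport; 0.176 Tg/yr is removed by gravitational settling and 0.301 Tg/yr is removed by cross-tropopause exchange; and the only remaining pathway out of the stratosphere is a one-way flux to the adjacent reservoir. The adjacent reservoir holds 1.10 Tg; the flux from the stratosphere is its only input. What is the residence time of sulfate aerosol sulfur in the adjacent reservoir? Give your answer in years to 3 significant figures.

Balance the stratosphere: ΣF_in = 0.469 + 0.186 = 0.65500 Tg/yr.
Flux to the adjacent reservoir = ΣF_in − (0.176 + 0.301) = 0.17800 Tg/yr.
At steady state the output of the adjacent reservoir equals its input, 0.17800 Tg/yr.
τ = M / F = 1.10 / 0.17800 = 6.180 yr.

6.18 yr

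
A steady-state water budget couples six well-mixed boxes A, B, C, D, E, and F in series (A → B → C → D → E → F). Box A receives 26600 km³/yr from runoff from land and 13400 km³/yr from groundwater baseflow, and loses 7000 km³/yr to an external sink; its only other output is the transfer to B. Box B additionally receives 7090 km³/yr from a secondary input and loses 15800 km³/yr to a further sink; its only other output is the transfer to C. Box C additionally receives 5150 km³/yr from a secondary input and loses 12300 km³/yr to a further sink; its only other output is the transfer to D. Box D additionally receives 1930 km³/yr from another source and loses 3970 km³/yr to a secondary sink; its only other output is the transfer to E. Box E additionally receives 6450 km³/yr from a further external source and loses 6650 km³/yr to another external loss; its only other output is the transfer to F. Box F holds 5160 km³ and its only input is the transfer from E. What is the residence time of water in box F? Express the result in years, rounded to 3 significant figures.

Box A: F(A→B) = (26600 + 13400) − 7000 = 33000 km³/yr.
Box B: F(B→C) = (33000 + 7090) − 15800 = 24290 km³/yr.
Box C: F(C→D) = (24290 + 5150) − 12300 = 17140 km³/yr.
Box D: F(D→E) = (17140 + 1930) − 3970 = 15100 km³/yr.
Box E: F(E→F) = (15100 + 6450) − 6650 = 14900 km³/yr.
Box F throughput = its input = 14900 km³/yr; τ = 5160 / 14900 = 0.3463 yr.

0.346 yr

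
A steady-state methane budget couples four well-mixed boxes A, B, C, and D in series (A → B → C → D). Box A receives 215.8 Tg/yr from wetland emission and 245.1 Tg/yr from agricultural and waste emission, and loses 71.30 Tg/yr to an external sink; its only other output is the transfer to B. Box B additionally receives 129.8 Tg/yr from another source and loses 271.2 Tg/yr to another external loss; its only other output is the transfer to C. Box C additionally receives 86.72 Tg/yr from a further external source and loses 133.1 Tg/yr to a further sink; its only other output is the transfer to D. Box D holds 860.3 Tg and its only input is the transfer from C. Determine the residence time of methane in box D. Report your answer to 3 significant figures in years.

4.26 yr

Box A: F(A→B) = (215.8 + 245.1) − 71.30 = 389.60 Tg/yr.
Box B: F(B→C) = (389.60 + 129.8) − 271.2 = 248.20 Tg/yr.
Box C: F(C→D) = (248.20 + 86.72) − 133.1 = 201.82 Tg/yr.
Box D throughput = its input = 201.82 Tg/yr; τ = 860.3 / 201.82 = 4.263 yr.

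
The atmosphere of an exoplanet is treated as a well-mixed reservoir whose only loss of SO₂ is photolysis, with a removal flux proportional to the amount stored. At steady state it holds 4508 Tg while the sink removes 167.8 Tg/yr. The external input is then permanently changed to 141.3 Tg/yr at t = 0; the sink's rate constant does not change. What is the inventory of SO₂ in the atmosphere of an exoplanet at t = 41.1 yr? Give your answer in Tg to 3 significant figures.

τ = M₀/F₀ = 4508/167.8 = 26.87 yr; rate constant k = 1/τ.
New steady state M_∞ = F₁/k = F₁·τ = 141.3 × 26.87 = 3796.1 Tg.
M(t) = M_∞ + (M₀ − M_∞)·e^(−t/τ); t/τ = 41.1/26.87 = 1.530, so e^(−t/τ) = 0.2166.
M(t) = 3796.1 + 711.9 × 0.2166 = 3950.3 Tg.

3950 Tg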